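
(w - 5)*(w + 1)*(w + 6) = w^3 + 2*w^2 - 29*w - 30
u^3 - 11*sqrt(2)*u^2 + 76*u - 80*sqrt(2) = (u - 5*sqrt(2))*(u - 4*sqrt(2))*(u - 2*sqrt(2))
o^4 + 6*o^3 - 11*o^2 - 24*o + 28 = (o - 2)*(o - 1)*(o + 2)*(o + 7)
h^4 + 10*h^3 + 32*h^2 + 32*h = h*(h + 2)*(h + 4)^2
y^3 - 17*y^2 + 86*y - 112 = (y - 8)*(y - 7)*(y - 2)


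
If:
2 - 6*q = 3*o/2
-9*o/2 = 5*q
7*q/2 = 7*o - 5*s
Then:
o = -20/39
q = 6/13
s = -203/195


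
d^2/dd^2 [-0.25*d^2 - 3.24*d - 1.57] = -0.500000000000000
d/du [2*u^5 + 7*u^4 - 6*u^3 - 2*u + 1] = 10*u^4 + 28*u^3 - 18*u^2 - 2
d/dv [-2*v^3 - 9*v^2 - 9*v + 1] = -6*v^2 - 18*v - 9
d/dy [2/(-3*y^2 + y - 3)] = 2*(6*y - 1)/(3*y^2 - y + 3)^2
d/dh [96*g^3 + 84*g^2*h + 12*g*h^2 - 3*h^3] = 84*g^2 + 24*g*h - 9*h^2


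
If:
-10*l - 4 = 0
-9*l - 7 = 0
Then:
No Solution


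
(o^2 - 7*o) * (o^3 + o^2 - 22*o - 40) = o^5 - 6*o^4 - 29*o^3 + 114*o^2 + 280*o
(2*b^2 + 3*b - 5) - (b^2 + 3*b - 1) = b^2 - 4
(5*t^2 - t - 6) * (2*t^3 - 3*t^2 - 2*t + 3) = 10*t^5 - 17*t^4 - 19*t^3 + 35*t^2 + 9*t - 18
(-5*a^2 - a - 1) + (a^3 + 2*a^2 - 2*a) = a^3 - 3*a^2 - 3*a - 1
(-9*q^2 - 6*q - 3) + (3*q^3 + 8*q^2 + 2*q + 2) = 3*q^3 - q^2 - 4*q - 1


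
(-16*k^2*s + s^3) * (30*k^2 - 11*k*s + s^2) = -480*k^4*s + 176*k^3*s^2 + 14*k^2*s^3 - 11*k*s^4 + s^5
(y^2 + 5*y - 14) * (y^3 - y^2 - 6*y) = y^5 + 4*y^4 - 25*y^3 - 16*y^2 + 84*y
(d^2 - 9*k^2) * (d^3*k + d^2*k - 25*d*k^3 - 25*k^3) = d^5*k + d^4*k - 34*d^3*k^3 - 34*d^2*k^3 + 225*d*k^5 + 225*k^5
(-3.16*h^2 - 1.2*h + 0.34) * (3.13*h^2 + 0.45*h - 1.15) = -9.8908*h^4 - 5.178*h^3 + 4.1582*h^2 + 1.533*h - 0.391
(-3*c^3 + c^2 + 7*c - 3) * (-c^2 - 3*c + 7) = 3*c^5 + 8*c^4 - 31*c^3 - 11*c^2 + 58*c - 21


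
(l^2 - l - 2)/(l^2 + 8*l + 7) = (l - 2)/(l + 7)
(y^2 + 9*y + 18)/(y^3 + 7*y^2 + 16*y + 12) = (y + 6)/(y^2 + 4*y + 4)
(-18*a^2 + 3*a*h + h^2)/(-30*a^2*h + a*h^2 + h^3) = (3*a - h)/(h*(5*a - h))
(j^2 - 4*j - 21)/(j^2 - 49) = (j + 3)/(j + 7)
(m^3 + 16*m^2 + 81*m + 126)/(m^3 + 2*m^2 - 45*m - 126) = (m + 7)/(m - 7)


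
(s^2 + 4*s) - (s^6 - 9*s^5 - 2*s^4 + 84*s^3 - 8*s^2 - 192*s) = -s^6 + 9*s^5 + 2*s^4 - 84*s^3 + 9*s^2 + 196*s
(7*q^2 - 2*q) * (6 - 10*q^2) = -70*q^4 + 20*q^3 + 42*q^2 - 12*q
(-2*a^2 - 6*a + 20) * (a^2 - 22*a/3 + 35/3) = -2*a^4 + 26*a^3/3 + 122*a^2/3 - 650*a/3 + 700/3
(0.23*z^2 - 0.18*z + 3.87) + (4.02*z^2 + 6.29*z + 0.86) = 4.25*z^2 + 6.11*z + 4.73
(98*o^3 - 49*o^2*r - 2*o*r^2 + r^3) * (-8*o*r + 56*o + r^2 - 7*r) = -784*o^4*r + 5488*o^4 + 490*o^3*r^2 - 3430*o^3*r - 33*o^2*r^3 + 231*o^2*r^2 - 10*o*r^4 + 70*o*r^3 + r^5 - 7*r^4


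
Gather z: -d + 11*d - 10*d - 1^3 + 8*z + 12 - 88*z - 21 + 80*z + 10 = 0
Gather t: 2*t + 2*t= 4*t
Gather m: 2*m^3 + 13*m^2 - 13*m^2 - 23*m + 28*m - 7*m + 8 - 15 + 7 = 2*m^3 - 2*m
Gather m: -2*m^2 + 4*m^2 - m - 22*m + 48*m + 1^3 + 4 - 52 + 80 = 2*m^2 + 25*m + 33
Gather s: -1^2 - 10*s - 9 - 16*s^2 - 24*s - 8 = -16*s^2 - 34*s - 18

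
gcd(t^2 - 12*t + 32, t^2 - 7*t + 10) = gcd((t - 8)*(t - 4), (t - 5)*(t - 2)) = 1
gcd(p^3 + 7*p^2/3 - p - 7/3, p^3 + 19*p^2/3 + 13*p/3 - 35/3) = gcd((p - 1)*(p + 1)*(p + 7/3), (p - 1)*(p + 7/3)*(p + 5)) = p^2 + 4*p/3 - 7/3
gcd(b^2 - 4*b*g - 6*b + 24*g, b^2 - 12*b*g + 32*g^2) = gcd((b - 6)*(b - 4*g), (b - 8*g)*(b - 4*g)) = b - 4*g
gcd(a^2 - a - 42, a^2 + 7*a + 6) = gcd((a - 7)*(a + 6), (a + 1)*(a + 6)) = a + 6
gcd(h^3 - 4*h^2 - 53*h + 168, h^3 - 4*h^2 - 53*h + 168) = h^3 - 4*h^2 - 53*h + 168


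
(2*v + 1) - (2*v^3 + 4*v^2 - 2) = -2*v^3 - 4*v^2 + 2*v + 3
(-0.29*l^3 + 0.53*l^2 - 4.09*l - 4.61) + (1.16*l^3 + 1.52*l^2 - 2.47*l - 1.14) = 0.87*l^3 + 2.05*l^2 - 6.56*l - 5.75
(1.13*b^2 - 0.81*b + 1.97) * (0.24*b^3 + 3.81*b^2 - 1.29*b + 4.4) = 0.2712*b^5 + 4.1109*b^4 - 4.071*b^3 + 13.5226*b^2 - 6.1053*b + 8.668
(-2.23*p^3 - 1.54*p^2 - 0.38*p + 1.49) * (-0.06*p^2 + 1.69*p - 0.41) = 0.1338*p^5 - 3.6763*p^4 - 1.6655*p^3 - 0.1002*p^2 + 2.6739*p - 0.6109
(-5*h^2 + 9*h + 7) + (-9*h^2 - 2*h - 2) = -14*h^2 + 7*h + 5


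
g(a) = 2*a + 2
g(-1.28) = -0.56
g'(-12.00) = 2.00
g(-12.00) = -22.00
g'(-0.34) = 2.00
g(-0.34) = 1.32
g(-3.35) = -4.70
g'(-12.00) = 2.00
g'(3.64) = 2.00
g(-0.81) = 0.38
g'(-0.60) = 2.00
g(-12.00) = -22.00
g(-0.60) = 0.80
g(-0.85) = 0.30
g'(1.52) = 2.00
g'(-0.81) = 2.00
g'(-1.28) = 2.00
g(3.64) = 9.28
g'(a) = 2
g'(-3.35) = 2.00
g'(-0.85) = 2.00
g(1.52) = 5.04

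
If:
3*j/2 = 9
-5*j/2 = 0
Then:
No Solution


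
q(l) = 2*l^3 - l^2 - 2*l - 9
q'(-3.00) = 58.00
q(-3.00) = -66.00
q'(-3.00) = 58.00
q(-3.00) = -66.00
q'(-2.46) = 39.23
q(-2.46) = -39.91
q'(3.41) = 60.95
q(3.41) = 51.86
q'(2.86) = 41.36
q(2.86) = 23.89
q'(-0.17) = -1.49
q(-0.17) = -8.70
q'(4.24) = 97.39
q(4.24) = 116.99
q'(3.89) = 81.01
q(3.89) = 85.82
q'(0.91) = 1.15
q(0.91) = -10.14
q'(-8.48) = 446.42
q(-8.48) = -1283.55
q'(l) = 6*l^2 - 2*l - 2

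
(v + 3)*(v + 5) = v^2 + 8*v + 15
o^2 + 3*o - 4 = (o - 1)*(o + 4)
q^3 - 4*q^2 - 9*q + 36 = (q - 4)*(q - 3)*(q + 3)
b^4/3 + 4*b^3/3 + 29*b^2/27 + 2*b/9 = b*(b/3 + 1)*(b + 1/3)*(b + 2/3)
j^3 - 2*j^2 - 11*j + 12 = (j - 4)*(j - 1)*(j + 3)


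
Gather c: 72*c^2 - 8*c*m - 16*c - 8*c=72*c^2 + c*(-8*m - 24)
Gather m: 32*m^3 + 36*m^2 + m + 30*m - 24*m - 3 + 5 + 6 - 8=32*m^3 + 36*m^2 + 7*m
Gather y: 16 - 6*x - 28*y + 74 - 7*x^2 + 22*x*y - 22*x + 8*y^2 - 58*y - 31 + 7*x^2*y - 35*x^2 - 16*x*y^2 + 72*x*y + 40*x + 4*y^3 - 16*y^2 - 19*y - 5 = -42*x^2 + 12*x + 4*y^3 + y^2*(-16*x - 8) + y*(7*x^2 + 94*x - 105) + 54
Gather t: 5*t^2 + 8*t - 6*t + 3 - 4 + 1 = 5*t^2 + 2*t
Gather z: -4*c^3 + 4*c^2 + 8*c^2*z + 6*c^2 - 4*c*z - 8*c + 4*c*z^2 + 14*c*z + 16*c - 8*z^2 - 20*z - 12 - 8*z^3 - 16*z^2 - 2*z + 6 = -4*c^3 + 10*c^2 + 8*c - 8*z^3 + z^2*(4*c - 24) + z*(8*c^2 + 10*c - 22) - 6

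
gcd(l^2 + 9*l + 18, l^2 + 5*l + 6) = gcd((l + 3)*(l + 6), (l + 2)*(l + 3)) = l + 3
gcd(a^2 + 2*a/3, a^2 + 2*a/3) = a^2 + 2*a/3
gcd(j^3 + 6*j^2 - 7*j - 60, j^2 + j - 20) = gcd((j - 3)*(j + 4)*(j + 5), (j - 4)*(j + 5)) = j + 5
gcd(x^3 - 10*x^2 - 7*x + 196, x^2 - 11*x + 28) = x - 7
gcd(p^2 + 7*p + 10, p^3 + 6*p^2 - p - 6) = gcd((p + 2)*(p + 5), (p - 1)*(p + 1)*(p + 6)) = 1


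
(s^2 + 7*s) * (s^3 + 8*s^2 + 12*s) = s^5 + 15*s^4 + 68*s^3 + 84*s^2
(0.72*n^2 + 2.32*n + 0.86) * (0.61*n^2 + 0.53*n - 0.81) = 0.4392*n^4 + 1.7968*n^3 + 1.171*n^2 - 1.4234*n - 0.6966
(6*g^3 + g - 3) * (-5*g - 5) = -30*g^4 - 30*g^3 - 5*g^2 + 10*g + 15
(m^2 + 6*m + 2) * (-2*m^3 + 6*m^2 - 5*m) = -2*m^5 - 6*m^4 + 27*m^3 - 18*m^2 - 10*m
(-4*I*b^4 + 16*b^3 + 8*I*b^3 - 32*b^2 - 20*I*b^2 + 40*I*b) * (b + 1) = -4*I*b^5 + 16*b^4 + 4*I*b^4 - 16*b^3 - 12*I*b^3 - 32*b^2 + 20*I*b^2 + 40*I*b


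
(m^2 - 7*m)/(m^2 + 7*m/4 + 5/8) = 8*m*(m - 7)/(8*m^2 + 14*m + 5)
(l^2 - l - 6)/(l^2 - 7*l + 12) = (l + 2)/(l - 4)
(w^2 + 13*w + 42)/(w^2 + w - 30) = (w + 7)/(w - 5)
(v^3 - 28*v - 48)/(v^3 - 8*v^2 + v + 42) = (v^2 - 2*v - 24)/(v^2 - 10*v + 21)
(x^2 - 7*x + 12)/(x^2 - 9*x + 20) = (x - 3)/(x - 5)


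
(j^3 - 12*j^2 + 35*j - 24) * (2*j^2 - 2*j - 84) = 2*j^5 - 26*j^4 + 10*j^3 + 890*j^2 - 2892*j + 2016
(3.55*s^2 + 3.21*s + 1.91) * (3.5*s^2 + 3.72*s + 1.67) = 12.425*s^4 + 24.441*s^3 + 24.5547*s^2 + 12.4659*s + 3.1897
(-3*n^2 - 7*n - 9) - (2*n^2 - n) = -5*n^2 - 6*n - 9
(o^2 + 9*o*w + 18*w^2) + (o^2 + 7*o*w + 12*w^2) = 2*o^2 + 16*o*w + 30*w^2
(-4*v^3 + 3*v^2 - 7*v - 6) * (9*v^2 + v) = -36*v^5 + 23*v^4 - 60*v^3 - 61*v^2 - 6*v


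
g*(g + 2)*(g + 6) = g^3 + 8*g^2 + 12*g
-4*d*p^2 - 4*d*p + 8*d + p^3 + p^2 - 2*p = (-4*d + p)*(p - 1)*(p + 2)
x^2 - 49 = (x - 7)*(x + 7)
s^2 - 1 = (s - 1)*(s + 1)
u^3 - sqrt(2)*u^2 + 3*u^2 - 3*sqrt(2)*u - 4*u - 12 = (u + 3)*(u - 2*sqrt(2))*(u + sqrt(2))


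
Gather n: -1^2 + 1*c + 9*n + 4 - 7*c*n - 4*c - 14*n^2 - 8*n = -3*c - 14*n^2 + n*(1 - 7*c) + 3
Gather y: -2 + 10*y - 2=10*y - 4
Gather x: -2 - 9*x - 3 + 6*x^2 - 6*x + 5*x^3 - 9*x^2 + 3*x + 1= 5*x^3 - 3*x^2 - 12*x - 4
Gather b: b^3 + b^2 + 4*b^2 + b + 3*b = b^3 + 5*b^2 + 4*b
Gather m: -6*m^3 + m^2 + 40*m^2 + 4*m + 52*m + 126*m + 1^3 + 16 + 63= -6*m^3 + 41*m^2 + 182*m + 80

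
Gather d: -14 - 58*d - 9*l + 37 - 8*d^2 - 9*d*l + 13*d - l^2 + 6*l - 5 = -8*d^2 + d*(-9*l - 45) - l^2 - 3*l + 18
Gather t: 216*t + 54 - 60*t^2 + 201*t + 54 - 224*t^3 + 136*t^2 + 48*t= -224*t^3 + 76*t^2 + 465*t + 108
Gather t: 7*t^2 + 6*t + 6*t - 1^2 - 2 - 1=7*t^2 + 12*t - 4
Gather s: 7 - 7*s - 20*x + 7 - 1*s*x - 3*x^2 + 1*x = s*(-x - 7) - 3*x^2 - 19*x + 14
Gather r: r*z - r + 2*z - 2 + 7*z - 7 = r*(z - 1) + 9*z - 9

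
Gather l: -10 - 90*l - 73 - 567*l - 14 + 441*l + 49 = -216*l - 48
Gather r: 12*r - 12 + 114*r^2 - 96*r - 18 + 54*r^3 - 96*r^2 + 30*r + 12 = 54*r^3 + 18*r^2 - 54*r - 18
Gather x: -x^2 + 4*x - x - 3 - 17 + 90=-x^2 + 3*x + 70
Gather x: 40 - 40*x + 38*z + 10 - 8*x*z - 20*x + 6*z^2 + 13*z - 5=x*(-8*z - 60) + 6*z^2 + 51*z + 45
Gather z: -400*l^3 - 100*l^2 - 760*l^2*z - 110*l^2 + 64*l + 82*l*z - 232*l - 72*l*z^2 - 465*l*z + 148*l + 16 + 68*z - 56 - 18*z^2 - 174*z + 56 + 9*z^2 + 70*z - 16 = -400*l^3 - 210*l^2 - 20*l + z^2*(-72*l - 9) + z*(-760*l^2 - 383*l - 36)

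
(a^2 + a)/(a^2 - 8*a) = (a + 1)/(a - 8)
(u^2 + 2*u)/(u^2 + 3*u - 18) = u*(u + 2)/(u^2 + 3*u - 18)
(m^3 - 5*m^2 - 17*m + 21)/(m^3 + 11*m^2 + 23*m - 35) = (m^2 - 4*m - 21)/(m^2 + 12*m + 35)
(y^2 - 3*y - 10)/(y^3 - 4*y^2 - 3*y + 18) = (y - 5)/(y^2 - 6*y + 9)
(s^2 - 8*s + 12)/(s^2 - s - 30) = (s - 2)/(s + 5)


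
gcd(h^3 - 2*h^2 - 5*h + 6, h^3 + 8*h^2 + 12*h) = h + 2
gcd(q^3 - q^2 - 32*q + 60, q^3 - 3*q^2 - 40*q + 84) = q^2 + 4*q - 12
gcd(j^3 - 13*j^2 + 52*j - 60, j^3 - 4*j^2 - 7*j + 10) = j - 5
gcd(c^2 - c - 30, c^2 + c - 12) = 1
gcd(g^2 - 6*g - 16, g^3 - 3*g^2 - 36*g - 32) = g - 8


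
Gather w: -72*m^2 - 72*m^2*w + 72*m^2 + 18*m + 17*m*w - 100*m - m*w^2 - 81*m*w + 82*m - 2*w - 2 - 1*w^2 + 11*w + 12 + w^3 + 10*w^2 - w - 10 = w^3 + w^2*(9 - m) + w*(-72*m^2 - 64*m + 8)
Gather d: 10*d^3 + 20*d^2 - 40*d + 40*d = 10*d^3 + 20*d^2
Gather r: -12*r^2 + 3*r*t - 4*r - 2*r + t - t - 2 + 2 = -12*r^2 + r*(3*t - 6)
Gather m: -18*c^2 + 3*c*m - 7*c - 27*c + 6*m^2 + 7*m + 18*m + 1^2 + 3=-18*c^2 - 34*c + 6*m^2 + m*(3*c + 25) + 4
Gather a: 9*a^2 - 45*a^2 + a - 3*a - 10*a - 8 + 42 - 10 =-36*a^2 - 12*a + 24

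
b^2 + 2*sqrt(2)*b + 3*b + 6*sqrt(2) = (b + 3)*(b + 2*sqrt(2))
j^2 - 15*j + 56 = (j - 8)*(j - 7)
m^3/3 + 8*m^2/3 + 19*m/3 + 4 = (m/3 + 1/3)*(m + 3)*(m + 4)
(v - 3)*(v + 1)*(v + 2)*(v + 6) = v^4 + 6*v^3 - 7*v^2 - 48*v - 36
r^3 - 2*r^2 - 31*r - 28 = (r - 7)*(r + 1)*(r + 4)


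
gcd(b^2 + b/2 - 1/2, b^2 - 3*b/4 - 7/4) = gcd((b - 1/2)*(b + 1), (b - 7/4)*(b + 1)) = b + 1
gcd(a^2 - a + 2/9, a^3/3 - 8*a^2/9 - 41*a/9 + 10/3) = a - 2/3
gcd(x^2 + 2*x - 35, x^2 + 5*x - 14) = x + 7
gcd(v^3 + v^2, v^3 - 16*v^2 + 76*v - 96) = 1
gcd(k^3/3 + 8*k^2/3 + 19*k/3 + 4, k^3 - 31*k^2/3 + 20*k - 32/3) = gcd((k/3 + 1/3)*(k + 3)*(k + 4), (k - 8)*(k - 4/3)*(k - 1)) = 1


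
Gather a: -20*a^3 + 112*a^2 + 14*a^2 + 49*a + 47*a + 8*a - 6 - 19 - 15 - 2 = -20*a^3 + 126*a^2 + 104*a - 42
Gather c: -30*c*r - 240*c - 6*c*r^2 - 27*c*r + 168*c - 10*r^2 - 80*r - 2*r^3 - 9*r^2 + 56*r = c*(-6*r^2 - 57*r - 72) - 2*r^3 - 19*r^2 - 24*r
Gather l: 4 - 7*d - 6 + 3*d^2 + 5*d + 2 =3*d^2 - 2*d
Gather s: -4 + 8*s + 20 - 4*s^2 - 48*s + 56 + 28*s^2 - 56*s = 24*s^2 - 96*s + 72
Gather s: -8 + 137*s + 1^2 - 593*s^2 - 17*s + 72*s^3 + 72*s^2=72*s^3 - 521*s^2 + 120*s - 7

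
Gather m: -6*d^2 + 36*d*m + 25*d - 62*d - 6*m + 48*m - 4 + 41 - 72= -6*d^2 - 37*d + m*(36*d + 42) - 35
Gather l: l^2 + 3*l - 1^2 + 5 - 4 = l^2 + 3*l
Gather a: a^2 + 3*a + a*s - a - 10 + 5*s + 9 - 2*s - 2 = a^2 + a*(s + 2) + 3*s - 3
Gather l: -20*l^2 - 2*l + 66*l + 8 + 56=-20*l^2 + 64*l + 64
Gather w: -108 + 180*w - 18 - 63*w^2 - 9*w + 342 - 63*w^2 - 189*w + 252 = -126*w^2 - 18*w + 468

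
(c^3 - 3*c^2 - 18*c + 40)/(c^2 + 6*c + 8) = (c^2 - 7*c + 10)/(c + 2)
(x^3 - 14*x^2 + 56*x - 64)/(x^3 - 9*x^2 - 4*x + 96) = (x - 2)/(x + 3)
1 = 1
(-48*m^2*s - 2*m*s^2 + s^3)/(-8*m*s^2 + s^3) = (6*m + s)/s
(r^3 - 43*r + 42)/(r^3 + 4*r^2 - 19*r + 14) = (r - 6)/(r - 2)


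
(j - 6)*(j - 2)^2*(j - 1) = j^4 - 11*j^3 + 38*j^2 - 52*j + 24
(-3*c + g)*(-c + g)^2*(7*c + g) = -21*c^4 + 46*c^3*g - 28*c^2*g^2 + 2*c*g^3 + g^4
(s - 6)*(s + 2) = s^2 - 4*s - 12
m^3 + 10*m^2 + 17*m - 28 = (m - 1)*(m + 4)*(m + 7)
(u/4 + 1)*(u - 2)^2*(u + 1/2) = u^4/4 + u^3/8 - 3*u^2 + 5*u/2 + 2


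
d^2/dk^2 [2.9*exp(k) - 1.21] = 2.9*exp(k)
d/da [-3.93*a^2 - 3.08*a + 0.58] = -7.86*a - 3.08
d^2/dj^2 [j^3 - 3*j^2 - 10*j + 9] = 6*j - 6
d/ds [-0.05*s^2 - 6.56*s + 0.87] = -0.1*s - 6.56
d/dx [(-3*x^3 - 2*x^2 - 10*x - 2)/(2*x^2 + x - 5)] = (-6*x^4 - 6*x^3 + 63*x^2 + 28*x + 52)/(4*x^4 + 4*x^3 - 19*x^2 - 10*x + 25)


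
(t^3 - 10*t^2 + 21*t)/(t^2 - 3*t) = t - 7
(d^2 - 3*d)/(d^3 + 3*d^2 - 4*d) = (d - 3)/(d^2 + 3*d - 4)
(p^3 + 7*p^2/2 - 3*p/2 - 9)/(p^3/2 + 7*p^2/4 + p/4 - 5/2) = 2*(2*p^2 + 3*p - 9)/(2*p^2 + 3*p - 5)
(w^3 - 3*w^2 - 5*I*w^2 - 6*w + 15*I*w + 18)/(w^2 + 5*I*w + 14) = (w^2 - 3*w*(1 + I) + 9*I)/(w + 7*I)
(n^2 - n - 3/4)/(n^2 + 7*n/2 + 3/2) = (n - 3/2)/(n + 3)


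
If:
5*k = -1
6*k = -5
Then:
No Solution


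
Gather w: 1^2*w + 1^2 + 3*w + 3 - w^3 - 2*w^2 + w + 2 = -w^3 - 2*w^2 + 5*w + 6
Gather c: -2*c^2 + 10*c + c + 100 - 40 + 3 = -2*c^2 + 11*c + 63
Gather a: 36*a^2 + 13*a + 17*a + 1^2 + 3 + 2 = 36*a^2 + 30*a + 6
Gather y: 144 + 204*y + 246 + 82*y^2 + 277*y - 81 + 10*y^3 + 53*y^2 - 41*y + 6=10*y^3 + 135*y^2 + 440*y + 315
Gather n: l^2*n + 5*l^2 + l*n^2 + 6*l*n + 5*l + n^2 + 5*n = 5*l^2 + 5*l + n^2*(l + 1) + n*(l^2 + 6*l + 5)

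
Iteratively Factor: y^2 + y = (y + 1)*(y)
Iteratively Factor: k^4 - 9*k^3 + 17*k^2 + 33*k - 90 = (k - 3)*(k^3 - 6*k^2 - k + 30) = (k - 5)*(k - 3)*(k^2 - k - 6) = (k - 5)*(k - 3)*(k + 2)*(k - 3)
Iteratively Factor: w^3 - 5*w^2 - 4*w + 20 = (w + 2)*(w^2 - 7*w + 10) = (w - 5)*(w + 2)*(w - 2)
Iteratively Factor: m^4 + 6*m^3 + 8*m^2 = (m)*(m^3 + 6*m^2 + 8*m) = m*(m + 4)*(m^2 + 2*m) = m^2*(m + 4)*(m + 2)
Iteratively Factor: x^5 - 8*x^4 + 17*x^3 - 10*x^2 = (x)*(x^4 - 8*x^3 + 17*x^2 - 10*x) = x^2*(x^3 - 8*x^2 + 17*x - 10) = x^2*(x - 1)*(x^2 - 7*x + 10) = x^2*(x - 5)*(x - 1)*(x - 2)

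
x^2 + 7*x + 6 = (x + 1)*(x + 6)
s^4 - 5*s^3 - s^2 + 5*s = s*(s - 5)*(s - 1)*(s + 1)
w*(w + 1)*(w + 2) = w^3 + 3*w^2 + 2*w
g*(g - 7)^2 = g^3 - 14*g^2 + 49*g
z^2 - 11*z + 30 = (z - 6)*(z - 5)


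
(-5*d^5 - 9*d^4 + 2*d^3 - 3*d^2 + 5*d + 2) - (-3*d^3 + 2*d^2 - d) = -5*d^5 - 9*d^4 + 5*d^3 - 5*d^2 + 6*d + 2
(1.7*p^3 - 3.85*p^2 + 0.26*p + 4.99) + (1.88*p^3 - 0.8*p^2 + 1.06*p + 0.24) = 3.58*p^3 - 4.65*p^2 + 1.32*p + 5.23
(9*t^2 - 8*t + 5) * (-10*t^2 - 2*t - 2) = -90*t^4 + 62*t^3 - 52*t^2 + 6*t - 10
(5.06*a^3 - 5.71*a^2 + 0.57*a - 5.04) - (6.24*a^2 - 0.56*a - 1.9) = 5.06*a^3 - 11.95*a^2 + 1.13*a - 3.14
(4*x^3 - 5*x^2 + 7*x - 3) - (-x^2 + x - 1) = 4*x^3 - 4*x^2 + 6*x - 2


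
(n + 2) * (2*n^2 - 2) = 2*n^3 + 4*n^2 - 2*n - 4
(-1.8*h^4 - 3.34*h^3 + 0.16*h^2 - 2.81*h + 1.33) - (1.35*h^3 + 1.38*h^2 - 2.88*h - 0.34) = -1.8*h^4 - 4.69*h^3 - 1.22*h^2 + 0.0699999999999998*h + 1.67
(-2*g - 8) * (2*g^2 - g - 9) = -4*g^3 - 14*g^2 + 26*g + 72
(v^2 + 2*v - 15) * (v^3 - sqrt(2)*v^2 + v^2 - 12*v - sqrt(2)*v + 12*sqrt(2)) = v^5 - sqrt(2)*v^4 + 3*v^4 - 25*v^3 - 3*sqrt(2)*v^3 - 39*v^2 + 25*sqrt(2)*v^2 + 39*sqrt(2)*v + 180*v - 180*sqrt(2)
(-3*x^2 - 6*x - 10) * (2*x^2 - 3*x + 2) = -6*x^4 - 3*x^3 - 8*x^2 + 18*x - 20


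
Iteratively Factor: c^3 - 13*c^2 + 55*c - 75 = (c - 5)*(c^2 - 8*c + 15) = (c - 5)^2*(c - 3)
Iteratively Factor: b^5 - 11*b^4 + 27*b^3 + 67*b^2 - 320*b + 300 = (b - 2)*(b^4 - 9*b^3 + 9*b^2 + 85*b - 150) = (b - 2)^2*(b^3 - 7*b^2 - 5*b + 75) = (b - 5)*(b - 2)^2*(b^2 - 2*b - 15) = (b - 5)^2*(b - 2)^2*(b + 3)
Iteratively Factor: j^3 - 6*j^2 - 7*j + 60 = (j - 4)*(j^2 - 2*j - 15) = (j - 4)*(j + 3)*(j - 5)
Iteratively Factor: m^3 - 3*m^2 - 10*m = (m - 5)*(m^2 + 2*m) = m*(m - 5)*(m + 2)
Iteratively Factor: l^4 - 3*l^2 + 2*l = (l)*(l^3 - 3*l + 2) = l*(l - 1)*(l^2 + l - 2) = l*(l - 1)^2*(l + 2)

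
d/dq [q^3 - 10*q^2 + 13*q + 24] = 3*q^2 - 20*q + 13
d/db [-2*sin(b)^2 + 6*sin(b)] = 2*(3 - 2*sin(b))*cos(b)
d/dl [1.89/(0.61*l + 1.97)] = -1.1529/(0.61*l + 1.97)^2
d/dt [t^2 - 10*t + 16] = 2*t - 10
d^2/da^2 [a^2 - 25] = 2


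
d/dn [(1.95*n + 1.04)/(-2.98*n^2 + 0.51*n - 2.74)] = (5.811*n^2 + 6.1984*n - 5.8734)/(8.8804*n^4 - 3.0396*n^3 + 16.5905*n^2 - 2.7948*n + 7.5076)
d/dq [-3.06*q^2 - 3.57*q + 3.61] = -6.12*q - 3.57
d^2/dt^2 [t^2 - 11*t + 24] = 2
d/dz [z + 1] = 1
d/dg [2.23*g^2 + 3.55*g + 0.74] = 4.46*g + 3.55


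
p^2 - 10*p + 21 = (p - 7)*(p - 3)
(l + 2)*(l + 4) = l^2 + 6*l + 8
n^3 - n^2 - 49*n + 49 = (n - 7)*(n - 1)*(n + 7)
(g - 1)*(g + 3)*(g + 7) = g^3 + 9*g^2 + 11*g - 21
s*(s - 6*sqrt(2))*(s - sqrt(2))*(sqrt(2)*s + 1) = sqrt(2)*s^4 - 13*s^3 + 5*sqrt(2)*s^2 + 12*s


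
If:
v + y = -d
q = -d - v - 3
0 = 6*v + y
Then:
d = -5*y/6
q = y - 3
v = -y/6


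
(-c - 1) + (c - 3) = -4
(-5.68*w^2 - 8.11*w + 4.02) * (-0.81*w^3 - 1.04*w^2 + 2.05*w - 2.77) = 4.6008*w^5 + 12.4763*w^4 - 6.4658*w^3 - 5.0727*w^2 + 30.7057*w - 11.1354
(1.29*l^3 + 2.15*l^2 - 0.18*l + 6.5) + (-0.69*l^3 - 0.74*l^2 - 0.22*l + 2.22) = 0.6*l^3 + 1.41*l^2 - 0.4*l + 8.72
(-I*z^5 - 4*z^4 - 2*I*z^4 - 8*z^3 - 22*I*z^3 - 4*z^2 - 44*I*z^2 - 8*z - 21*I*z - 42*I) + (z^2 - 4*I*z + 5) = -I*z^5 - 4*z^4 - 2*I*z^4 - 8*z^3 - 22*I*z^3 - 3*z^2 - 44*I*z^2 - 8*z - 25*I*z + 5 - 42*I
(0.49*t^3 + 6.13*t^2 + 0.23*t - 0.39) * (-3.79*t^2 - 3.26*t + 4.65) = -1.8571*t^5 - 24.8301*t^4 - 18.577*t^3 + 29.2328*t^2 + 2.3409*t - 1.8135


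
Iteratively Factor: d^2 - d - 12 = (d - 4)*(d + 3)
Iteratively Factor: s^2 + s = (s + 1)*(s)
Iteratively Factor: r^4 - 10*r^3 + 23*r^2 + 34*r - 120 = (r - 3)*(r^3 - 7*r^2 + 2*r + 40) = (r - 3)*(r + 2)*(r^2 - 9*r + 20) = (r - 4)*(r - 3)*(r + 2)*(r - 5)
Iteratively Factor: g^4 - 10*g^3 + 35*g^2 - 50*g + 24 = (g - 1)*(g^3 - 9*g^2 + 26*g - 24) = (g - 4)*(g - 1)*(g^2 - 5*g + 6) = (g - 4)*(g - 3)*(g - 1)*(g - 2)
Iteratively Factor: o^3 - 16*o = (o - 4)*(o^2 + 4*o) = (o - 4)*(o + 4)*(o)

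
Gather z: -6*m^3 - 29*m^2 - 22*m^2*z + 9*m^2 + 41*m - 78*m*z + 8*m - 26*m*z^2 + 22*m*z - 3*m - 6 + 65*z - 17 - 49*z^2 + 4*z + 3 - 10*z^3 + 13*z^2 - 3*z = -6*m^3 - 20*m^2 + 46*m - 10*z^3 + z^2*(-26*m - 36) + z*(-22*m^2 - 56*m + 66) - 20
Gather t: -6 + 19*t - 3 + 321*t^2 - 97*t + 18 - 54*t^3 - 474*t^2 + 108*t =-54*t^3 - 153*t^2 + 30*t + 9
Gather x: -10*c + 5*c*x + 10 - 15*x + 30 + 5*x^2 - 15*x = -10*c + 5*x^2 + x*(5*c - 30) + 40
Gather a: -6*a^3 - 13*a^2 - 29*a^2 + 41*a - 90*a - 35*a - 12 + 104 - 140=-6*a^3 - 42*a^2 - 84*a - 48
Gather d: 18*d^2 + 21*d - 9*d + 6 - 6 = 18*d^2 + 12*d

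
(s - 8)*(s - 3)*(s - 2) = s^3 - 13*s^2 + 46*s - 48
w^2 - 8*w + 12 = (w - 6)*(w - 2)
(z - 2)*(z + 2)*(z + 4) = z^3 + 4*z^2 - 4*z - 16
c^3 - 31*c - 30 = (c - 6)*(c + 1)*(c + 5)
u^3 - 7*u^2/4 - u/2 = u*(u - 2)*(u + 1/4)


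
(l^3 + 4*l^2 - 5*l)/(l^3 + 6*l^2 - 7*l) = (l + 5)/(l + 7)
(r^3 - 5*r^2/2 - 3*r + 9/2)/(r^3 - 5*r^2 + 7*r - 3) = (r + 3/2)/(r - 1)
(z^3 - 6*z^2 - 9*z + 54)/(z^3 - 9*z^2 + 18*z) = (z + 3)/z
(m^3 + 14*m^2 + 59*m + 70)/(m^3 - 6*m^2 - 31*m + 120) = (m^2 + 9*m + 14)/(m^2 - 11*m + 24)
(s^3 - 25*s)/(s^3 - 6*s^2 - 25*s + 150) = s/(s - 6)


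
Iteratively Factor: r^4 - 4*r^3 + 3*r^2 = (r - 1)*(r^3 - 3*r^2) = r*(r - 1)*(r^2 - 3*r) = r*(r - 3)*(r - 1)*(r)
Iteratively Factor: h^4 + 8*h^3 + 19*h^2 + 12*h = (h + 1)*(h^3 + 7*h^2 + 12*h) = h*(h + 1)*(h^2 + 7*h + 12) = h*(h + 1)*(h + 3)*(h + 4)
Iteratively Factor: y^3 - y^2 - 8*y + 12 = (y + 3)*(y^2 - 4*y + 4) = (y - 2)*(y + 3)*(y - 2)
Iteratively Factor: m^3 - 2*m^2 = (m)*(m^2 - 2*m) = m^2*(m - 2)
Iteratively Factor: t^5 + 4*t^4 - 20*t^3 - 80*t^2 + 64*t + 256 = (t - 4)*(t^4 + 8*t^3 + 12*t^2 - 32*t - 64) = (t - 4)*(t + 2)*(t^3 + 6*t^2 - 32) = (t - 4)*(t - 2)*(t + 2)*(t^2 + 8*t + 16) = (t - 4)*(t - 2)*(t + 2)*(t + 4)*(t + 4)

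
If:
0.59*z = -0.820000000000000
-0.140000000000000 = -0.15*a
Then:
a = 0.93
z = -1.39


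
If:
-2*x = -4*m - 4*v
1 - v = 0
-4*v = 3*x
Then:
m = -5/3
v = 1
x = -4/3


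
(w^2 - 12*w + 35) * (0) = 0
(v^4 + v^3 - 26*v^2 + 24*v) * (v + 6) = v^5 + 7*v^4 - 20*v^3 - 132*v^2 + 144*v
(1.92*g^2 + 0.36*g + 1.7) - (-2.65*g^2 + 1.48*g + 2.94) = 4.57*g^2 - 1.12*g - 1.24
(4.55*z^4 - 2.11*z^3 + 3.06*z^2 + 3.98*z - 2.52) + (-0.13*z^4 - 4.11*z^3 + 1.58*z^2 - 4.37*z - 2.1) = 4.42*z^4 - 6.22*z^3 + 4.64*z^2 - 0.39*z - 4.62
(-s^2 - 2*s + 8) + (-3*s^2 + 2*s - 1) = 7 - 4*s^2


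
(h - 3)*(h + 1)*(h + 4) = h^3 + 2*h^2 - 11*h - 12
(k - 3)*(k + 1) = k^2 - 2*k - 3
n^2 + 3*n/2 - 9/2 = (n - 3/2)*(n + 3)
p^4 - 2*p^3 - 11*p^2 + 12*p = p*(p - 4)*(p - 1)*(p + 3)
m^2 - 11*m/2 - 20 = (m - 8)*(m + 5/2)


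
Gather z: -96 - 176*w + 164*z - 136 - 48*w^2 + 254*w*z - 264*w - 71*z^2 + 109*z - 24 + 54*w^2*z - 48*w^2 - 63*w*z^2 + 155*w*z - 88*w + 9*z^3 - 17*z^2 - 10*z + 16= -96*w^2 - 528*w + 9*z^3 + z^2*(-63*w - 88) + z*(54*w^2 + 409*w + 263) - 240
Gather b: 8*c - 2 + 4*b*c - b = b*(4*c - 1) + 8*c - 2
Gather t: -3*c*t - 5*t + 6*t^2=6*t^2 + t*(-3*c - 5)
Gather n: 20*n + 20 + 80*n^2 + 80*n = 80*n^2 + 100*n + 20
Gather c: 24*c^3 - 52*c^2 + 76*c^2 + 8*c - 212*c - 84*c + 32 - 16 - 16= 24*c^3 + 24*c^2 - 288*c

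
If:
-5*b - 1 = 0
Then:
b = -1/5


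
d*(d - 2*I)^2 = d^3 - 4*I*d^2 - 4*d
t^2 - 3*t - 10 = (t - 5)*(t + 2)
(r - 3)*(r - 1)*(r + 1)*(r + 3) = r^4 - 10*r^2 + 9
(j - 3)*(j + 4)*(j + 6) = j^3 + 7*j^2 - 6*j - 72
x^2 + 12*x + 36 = (x + 6)^2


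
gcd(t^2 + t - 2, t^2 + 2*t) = t + 2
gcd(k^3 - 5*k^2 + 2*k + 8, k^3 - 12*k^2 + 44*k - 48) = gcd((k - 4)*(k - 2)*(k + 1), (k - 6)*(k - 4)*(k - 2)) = k^2 - 6*k + 8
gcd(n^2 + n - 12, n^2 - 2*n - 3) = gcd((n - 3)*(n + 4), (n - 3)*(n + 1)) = n - 3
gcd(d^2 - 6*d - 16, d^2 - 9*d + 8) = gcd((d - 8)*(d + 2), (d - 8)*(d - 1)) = d - 8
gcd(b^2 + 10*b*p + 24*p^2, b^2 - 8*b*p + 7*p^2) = 1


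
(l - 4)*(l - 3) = l^2 - 7*l + 12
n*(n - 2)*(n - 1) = n^3 - 3*n^2 + 2*n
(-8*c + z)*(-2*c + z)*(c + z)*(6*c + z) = 96*c^4 + 52*c^3*z - 48*c^2*z^2 - 3*c*z^3 + z^4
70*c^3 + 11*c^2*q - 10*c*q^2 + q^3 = (-7*c + q)*(-5*c + q)*(2*c + q)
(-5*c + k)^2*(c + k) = 25*c^3 + 15*c^2*k - 9*c*k^2 + k^3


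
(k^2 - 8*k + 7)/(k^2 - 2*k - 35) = (k - 1)/(k + 5)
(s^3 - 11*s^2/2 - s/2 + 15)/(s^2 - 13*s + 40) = (s^2 - s/2 - 3)/(s - 8)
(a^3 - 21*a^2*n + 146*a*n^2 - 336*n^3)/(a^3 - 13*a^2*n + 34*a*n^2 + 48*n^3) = (a - 7*n)/(a + n)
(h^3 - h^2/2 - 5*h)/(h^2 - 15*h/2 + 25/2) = h*(h + 2)/(h - 5)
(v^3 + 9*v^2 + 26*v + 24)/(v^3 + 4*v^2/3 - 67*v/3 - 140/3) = 3*(v^2 + 5*v + 6)/(3*v^2 - 8*v - 35)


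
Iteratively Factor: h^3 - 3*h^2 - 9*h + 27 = (h + 3)*(h^2 - 6*h + 9) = (h - 3)*(h + 3)*(h - 3)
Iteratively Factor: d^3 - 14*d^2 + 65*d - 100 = (d - 4)*(d^2 - 10*d + 25) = (d - 5)*(d - 4)*(d - 5)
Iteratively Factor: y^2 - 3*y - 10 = (y + 2)*(y - 5)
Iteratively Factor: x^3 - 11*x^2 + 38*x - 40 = (x - 2)*(x^2 - 9*x + 20) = (x - 4)*(x - 2)*(x - 5)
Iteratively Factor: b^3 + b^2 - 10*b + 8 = (b - 1)*(b^2 + 2*b - 8) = (b - 1)*(b + 4)*(b - 2)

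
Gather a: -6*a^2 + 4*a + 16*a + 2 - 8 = -6*a^2 + 20*a - 6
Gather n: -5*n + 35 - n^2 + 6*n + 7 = -n^2 + n + 42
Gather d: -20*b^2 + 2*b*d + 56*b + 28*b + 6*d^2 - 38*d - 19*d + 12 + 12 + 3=-20*b^2 + 84*b + 6*d^2 + d*(2*b - 57) + 27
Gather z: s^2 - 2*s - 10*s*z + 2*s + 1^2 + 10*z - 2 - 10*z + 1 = s^2 - 10*s*z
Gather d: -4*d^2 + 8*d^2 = 4*d^2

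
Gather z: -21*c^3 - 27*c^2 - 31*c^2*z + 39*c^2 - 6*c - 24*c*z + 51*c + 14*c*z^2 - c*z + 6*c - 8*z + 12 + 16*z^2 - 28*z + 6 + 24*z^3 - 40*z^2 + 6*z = -21*c^3 + 12*c^2 + 51*c + 24*z^3 + z^2*(14*c - 24) + z*(-31*c^2 - 25*c - 30) + 18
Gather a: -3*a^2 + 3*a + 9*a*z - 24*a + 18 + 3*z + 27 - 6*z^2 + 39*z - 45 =-3*a^2 + a*(9*z - 21) - 6*z^2 + 42*z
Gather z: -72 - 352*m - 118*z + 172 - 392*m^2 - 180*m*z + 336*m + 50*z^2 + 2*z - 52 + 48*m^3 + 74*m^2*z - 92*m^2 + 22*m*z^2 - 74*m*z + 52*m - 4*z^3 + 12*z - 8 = 48*m^3 - 484*m^2 + 36*m - 4*z^3 + z^2*(22*m + 50) + z*(74*m^2 - 254*m - 104) + 40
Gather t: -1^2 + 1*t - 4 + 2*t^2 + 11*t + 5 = 2*t^2 + 12*t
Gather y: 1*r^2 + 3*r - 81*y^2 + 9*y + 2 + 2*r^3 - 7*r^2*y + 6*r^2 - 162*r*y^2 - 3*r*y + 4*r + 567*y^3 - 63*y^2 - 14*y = 2*r^3 + 7*r^2 + 7*r + 567*y^3 + y^2*(-162*r - 144) + y*(-7*r^2 - 3*r - 5) + 2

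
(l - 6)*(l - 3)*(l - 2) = l^3 - 11*l^2 + 36*l - 36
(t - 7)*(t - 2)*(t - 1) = t^3 - 10*t^2 + 23*t - 14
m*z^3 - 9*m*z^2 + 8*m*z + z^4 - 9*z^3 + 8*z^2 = z*(m + z)*(z - 8)*(z - 1)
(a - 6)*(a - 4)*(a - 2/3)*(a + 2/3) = a^4 - 10*a^3 + 212*a^2/9 + 40*a/9 - 32/3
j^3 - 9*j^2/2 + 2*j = j*(j - 4)*(j - 1/2)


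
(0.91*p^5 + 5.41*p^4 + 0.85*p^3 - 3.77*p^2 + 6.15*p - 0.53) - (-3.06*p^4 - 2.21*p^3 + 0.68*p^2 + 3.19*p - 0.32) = 0.91*p^5 + 8.47*p^4 + 3.06*p^3 - 4.45*p^2 + 2.96*p - 0.21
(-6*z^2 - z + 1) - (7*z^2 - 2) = -13*z^2 - z + 3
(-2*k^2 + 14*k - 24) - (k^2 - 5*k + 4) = -3*k^2 + 19*k - 28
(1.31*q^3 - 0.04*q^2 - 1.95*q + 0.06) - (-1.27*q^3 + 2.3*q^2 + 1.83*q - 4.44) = 2.58*q^3 - 2.34*q^2 - 3.78*q + 4.5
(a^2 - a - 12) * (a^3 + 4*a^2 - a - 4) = a^5 + 3*a^4 - 17*a^3 - 51*a^2 + 16*a + 48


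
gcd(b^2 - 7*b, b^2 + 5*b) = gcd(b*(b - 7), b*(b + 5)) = b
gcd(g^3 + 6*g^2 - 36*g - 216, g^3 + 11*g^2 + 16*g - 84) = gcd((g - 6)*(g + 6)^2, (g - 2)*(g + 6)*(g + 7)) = g + 6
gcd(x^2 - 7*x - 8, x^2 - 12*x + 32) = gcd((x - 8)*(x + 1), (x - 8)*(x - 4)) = x - 8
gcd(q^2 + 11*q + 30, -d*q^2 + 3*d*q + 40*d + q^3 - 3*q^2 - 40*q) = q + 5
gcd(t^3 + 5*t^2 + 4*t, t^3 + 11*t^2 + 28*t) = t^2 + 4*t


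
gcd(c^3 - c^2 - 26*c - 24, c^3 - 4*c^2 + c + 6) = c + 1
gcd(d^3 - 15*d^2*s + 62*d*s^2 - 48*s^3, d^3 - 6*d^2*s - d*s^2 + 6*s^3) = d^2 - 7*d*s + 6*s^2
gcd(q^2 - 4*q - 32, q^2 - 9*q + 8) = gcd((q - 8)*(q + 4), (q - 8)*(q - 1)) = q - 8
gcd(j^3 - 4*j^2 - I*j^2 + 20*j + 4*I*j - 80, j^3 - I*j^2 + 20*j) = j^2 - I*j + 20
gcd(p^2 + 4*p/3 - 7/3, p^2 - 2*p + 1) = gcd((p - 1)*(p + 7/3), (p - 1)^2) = p - 1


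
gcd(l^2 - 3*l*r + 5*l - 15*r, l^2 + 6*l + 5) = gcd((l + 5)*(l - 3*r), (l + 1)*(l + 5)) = l + 5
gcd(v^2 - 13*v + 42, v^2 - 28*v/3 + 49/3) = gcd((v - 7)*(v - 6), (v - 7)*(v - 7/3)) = v - 7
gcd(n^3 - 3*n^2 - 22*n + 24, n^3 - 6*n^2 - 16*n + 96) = n^2 - 2*n - 24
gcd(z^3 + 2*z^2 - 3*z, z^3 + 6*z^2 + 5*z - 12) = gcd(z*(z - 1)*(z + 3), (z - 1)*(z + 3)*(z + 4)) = z^2 + 2*z - 3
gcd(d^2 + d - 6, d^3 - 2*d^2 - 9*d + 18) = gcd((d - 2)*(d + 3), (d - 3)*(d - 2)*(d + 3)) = d^2 + d - 6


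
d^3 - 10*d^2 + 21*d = d*(d - 7)*(d - 3)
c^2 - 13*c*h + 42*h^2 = (c - 7*h)*(c - 6*h)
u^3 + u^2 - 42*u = u*(u - 6)*(u + 7)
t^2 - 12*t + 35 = (t - 7)*(t - 5)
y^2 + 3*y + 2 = (y + 1)*(y + 2)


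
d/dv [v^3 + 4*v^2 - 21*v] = 3*v^2 + 8*v - 21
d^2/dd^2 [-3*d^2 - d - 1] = -6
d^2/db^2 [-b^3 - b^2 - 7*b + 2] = -6*b - 2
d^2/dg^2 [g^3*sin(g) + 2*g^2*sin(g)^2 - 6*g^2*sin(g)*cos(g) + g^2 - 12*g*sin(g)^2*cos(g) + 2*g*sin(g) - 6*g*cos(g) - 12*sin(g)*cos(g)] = -g^3*sin(g) + 12*g^2*sin(2*g) + 6*g^2*cos(g) + 4*g^2*cos(2*g) + 4*g*sin(g) + 8*g*sin(2*g) + 9*g*cos(g) - 24*g*cos(2*g) - 27*g*cos(3*g) + 18*sin(g) + 18*sin(2*g) - 18*sin(3*g) + 4*cos(g) - 2*cos(2*g) + 4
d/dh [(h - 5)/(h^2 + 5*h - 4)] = (h^2 + 5*h - (h - 5)*(2*h + 5) - 4)/(h^2 + 5*h - 4)^2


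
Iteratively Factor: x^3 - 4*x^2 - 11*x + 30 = (x + 3)*(x^2 - 7*x + 10) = (x - 2)*(x + 3)*(x - 5)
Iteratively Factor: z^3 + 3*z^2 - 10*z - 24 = (z - 3)*(z^2 + 6*z + 8) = (z - 3)*(z + 2)*(z + 4)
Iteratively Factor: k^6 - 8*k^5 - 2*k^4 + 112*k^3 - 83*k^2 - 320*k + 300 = (k + 2)*(k^5 - 10*k^4 + 18*k^3 + 76*k^2 - 235*k + 150) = (k + 2)*(k + 3)*(k^4 - 13*k^3 + 57*k^2 - 95*k + 50) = (k - 2)*(k + 2)*(k + 3)*(k^3 - 11*k^2 + 35*k - 25) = (k - 5)*(k - 2)*(k + 2)*(k + 3)*(k^2 - 6*k + 5) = (k - 5)*(k - 2)*(k - 1)*(k + 2)*(k + 3)*(k - 5)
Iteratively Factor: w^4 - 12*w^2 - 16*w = (w + 2)*(w^3 - 2*w^2 - 8*w) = w*(w + 2)*(w^2 - 2*w - 8) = w*(w + 2)^2*(w - 4)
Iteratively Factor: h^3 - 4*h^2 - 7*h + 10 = (h + 2)*(h^2 - 6*h + 5) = (h - 1)*(h + 2)*(h - 5)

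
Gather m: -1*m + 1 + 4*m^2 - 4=4*m^2 - m - 3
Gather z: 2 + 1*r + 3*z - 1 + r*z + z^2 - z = r + z^2 + z*(r + 2) + 1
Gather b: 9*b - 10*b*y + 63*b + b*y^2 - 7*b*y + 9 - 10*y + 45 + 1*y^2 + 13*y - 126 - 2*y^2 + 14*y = b*(y^2 - 17*y + 72) - y^2 + 17*y - 72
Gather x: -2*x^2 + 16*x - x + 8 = -2*x^2 + 15*x + 8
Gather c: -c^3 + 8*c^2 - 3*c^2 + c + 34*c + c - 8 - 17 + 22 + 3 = -c^3 + 5*c^2 + 36*c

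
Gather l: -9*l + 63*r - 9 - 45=-9*l + 63*r - 54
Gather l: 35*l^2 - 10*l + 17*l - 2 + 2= 35*l^2 + 7*l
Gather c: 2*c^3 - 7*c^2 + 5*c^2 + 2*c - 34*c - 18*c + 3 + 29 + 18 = 2*c^3 - 2*c^2 - 50*c + 50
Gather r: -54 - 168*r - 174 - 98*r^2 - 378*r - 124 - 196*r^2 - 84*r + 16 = -294*r^2 - 630*r - 336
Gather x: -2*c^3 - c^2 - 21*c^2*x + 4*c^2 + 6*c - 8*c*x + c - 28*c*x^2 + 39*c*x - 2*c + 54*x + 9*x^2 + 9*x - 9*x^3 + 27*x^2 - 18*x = -2*c^3 + 3*c^2 + 5*c - 9*x^3 + x^2*(36 - 28*c) + x*(-21*c^2 + 31*c + 45)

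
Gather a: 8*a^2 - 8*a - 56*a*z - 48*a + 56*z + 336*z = 8*a^2 + a*(-56*z - 56) + 392*z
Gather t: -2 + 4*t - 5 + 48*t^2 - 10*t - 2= 48*t^2 - 6*t - 9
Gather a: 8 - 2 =6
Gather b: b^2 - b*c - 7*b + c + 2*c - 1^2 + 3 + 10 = b^2 + b*(-c - 7) + 3*c + 12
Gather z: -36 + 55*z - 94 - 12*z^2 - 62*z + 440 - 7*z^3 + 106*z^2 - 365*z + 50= -7*z^3 + 94*z^2 - 372*z + 360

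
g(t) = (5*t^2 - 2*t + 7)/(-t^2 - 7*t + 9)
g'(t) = (2*t + 7)*(5*t^2 - 2*t + 7)/(-t^2 - 7*t + 9)^2 + (10*t - 2)/(-t^2 - 7*t + 9) = (-37*t^2 + 104*t + 31)/(t^4 + 14*t^3 + 31*t^2 - 126*t + 81)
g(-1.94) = 1.58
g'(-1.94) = -0.88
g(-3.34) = 3.27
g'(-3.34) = -1.62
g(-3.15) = 2.98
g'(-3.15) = -1.49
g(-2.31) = 1.93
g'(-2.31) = -1.03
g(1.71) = -3.09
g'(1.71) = 2.90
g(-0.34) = 0.73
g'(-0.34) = -0.07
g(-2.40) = 2.03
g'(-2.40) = -1.07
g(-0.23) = 0.73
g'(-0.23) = 0.05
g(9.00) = -2.92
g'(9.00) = -0.11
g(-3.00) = 2.76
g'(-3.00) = -1.39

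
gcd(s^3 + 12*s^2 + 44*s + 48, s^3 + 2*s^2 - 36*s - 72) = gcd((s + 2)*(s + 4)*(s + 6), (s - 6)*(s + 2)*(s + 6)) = s^2 + 8*s + 12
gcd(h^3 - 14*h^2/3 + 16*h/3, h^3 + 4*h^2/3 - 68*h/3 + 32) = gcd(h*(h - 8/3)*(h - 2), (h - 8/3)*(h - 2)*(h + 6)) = h^2 - 14*h/3 + 16/3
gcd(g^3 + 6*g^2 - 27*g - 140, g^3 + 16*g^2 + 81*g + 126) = g + 7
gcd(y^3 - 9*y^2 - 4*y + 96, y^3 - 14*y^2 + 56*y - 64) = y^2 - 12*y + 32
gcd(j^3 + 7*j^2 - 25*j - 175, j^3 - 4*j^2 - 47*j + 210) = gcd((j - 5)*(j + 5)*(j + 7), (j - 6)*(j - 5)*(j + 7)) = j^2 + 2*j - 35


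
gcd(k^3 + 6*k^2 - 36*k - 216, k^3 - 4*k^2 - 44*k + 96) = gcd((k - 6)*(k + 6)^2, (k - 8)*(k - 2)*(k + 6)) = k + 6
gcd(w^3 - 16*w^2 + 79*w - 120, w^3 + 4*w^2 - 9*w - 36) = w - 3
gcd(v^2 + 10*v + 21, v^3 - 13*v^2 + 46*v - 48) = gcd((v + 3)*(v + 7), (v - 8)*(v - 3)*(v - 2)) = 1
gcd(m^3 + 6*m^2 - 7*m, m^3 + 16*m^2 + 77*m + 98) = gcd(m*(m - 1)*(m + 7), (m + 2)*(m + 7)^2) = m + 7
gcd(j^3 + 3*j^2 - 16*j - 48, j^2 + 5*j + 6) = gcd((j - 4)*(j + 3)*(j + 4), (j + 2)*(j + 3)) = j + 3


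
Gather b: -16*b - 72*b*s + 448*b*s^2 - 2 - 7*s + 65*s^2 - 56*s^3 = b*(448*s^2 - 72*s - 16) - 56*s^3 + 65*s^2 - 7*s - 2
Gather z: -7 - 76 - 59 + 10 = -132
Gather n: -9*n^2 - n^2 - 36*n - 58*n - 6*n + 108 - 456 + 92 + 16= -10*n^2 - 100*n - 240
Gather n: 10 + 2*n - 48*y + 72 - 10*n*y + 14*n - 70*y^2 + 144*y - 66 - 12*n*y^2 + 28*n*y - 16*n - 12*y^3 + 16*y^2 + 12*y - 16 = n*(-12*y^2 + 18*y) - 12*y^3 - 54*y^2 + 108*y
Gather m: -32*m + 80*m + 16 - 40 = 48*m - 24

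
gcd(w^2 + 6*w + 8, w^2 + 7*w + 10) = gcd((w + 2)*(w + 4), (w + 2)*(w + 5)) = w + 2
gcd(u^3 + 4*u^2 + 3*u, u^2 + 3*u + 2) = u + 1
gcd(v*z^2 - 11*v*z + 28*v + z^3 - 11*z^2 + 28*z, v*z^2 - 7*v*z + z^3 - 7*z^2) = v*z - 7*v + z^2 - 7*z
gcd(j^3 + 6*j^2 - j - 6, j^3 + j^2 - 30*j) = j + 6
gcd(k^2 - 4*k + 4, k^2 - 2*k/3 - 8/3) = k - 2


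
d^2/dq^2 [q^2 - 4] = 2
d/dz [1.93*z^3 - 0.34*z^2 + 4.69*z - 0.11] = 5.79*z^2 - 0.68*z + 4.69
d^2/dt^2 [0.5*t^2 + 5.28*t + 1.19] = 1.00000000000000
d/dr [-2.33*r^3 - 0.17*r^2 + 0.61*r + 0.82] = -6.99*r^2 - 0.34*r + 0.61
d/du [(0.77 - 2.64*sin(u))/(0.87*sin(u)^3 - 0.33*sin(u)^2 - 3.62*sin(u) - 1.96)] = (4.5936*sin(u)^3 - 2.8809*sin(u)^2 + 0.5082*sin(u) + 7.9618)*cos(u)/(0.7569*sin(u)^6 - 0.5742*sin(u)^5 - 6.1899*sin(u)^4 - 1.0212*sin(u)^3 + 14.398*sin(u)^2 + 14.1904*sin(u) + 3.8416)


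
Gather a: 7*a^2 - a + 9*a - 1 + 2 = 7*a^2 + 8*a + 1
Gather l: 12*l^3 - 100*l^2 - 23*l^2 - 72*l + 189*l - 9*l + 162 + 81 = 12*l^3 - 123*l^2 + 108*l + 243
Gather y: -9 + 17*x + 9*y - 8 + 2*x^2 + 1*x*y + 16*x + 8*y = 2*x^2 + 33*x + y*(x + 17) - 17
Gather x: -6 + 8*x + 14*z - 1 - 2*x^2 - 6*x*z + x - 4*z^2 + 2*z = -2*x^2 + x*(9 - 6*z) - 4*z^2 + 16*z - 7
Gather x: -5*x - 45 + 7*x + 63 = 2*x + 18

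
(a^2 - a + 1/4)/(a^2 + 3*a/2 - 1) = (a - 1/2)/(a + 2)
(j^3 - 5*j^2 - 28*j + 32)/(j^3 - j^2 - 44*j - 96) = (j - 1)/(j + 3)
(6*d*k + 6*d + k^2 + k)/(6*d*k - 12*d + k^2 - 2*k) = (k + 1)/(k - 2)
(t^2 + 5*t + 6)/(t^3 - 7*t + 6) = (t + 2)/(t^2 - 3*t + 2)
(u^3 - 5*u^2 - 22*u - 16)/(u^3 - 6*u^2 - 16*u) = (u + 1)/u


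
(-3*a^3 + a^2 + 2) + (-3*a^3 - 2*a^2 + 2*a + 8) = -6*a^3 - a^2 + 2*a + 10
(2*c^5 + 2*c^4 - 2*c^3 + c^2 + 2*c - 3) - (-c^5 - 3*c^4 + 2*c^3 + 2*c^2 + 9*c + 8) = 3*c^5 + 5*c^4 - 4*c^3 - c^2 - 7*c - 11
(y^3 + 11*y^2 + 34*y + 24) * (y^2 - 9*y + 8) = y^5 + 2*y^4 - 57*y^3 - 194*y^2 + 56*y + 192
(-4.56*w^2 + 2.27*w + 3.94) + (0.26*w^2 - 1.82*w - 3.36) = -4.3*w^2 + 0.45*w + 0.58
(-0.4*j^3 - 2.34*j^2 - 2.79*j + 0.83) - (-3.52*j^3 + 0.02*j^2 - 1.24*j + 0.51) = 3.12*j^3 - 2.36*j^2 - 1.55*j + 0.32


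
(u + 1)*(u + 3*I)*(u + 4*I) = u^3 + u^2 + 7*I*u^2 - 12*u + 7*I*u - 12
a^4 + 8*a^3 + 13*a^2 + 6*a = a*(a + 1)^2*(a + 6)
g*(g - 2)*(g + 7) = g^3 + 5*g^2 - 14*g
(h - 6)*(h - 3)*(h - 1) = h^3 - 10*h^2 + 27*h - 18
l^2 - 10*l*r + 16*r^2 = (l - 8*r)*(l - 2*r)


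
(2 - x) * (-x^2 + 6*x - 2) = x^3 - 8*x^2 + 14*x - 4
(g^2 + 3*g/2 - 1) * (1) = g^2 + 3*g/2 - 1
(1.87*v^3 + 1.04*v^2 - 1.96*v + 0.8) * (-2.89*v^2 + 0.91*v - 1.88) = -5.4043*v^5 - 1.3039*v^4 + 3.0952*v^3 - 6.0508*v^2 + 4.4128*v - 1.504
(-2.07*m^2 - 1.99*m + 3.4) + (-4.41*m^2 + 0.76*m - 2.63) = -6.48*m^2 - 1.23*m + 0.77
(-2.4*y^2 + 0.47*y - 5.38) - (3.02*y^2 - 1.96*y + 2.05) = -5.42*y^2 + 2.43*y - 7.43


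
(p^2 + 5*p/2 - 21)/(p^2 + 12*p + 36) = (p - 7/2)/(p + 6)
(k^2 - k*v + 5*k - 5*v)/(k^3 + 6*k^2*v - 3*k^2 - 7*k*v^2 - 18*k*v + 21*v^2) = (k + 5)/(k^2 + 7*k*v - 3*k - 21*v)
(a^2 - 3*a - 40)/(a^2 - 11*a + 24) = (a + 5)/(a - 3)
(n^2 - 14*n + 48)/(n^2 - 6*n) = (n - 8)/n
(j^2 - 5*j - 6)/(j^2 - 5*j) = (j^2 - 5*j - 6)/(j*(j - 5))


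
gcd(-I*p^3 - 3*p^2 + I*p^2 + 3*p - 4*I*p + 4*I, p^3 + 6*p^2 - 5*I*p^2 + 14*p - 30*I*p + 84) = 1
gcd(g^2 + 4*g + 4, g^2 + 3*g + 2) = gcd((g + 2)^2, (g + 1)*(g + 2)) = g + 2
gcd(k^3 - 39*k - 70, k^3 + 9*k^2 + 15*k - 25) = k + 5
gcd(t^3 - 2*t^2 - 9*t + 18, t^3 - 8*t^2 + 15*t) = t - 3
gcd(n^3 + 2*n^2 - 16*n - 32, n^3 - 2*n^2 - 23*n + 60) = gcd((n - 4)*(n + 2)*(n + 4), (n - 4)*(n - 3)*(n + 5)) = n - 4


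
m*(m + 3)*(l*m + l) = l*m^3 + 4*l*m^2 + 3*l*m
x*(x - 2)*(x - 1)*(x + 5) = x^4 + 2*x^3 - 13*x^2 + 10*x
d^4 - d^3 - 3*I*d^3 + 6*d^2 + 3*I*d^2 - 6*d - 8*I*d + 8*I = (d - 1)*(d - 4*I)*(d - I)*(d + 2*I)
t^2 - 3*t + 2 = (t - 2)*(t - 1)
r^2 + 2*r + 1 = (r + 1)^2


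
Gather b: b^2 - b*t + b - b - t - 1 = b^2 - b*t - t - 1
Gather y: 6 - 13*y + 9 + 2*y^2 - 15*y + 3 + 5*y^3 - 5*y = 5*y^3 + 2*y^2 - 33*y + 18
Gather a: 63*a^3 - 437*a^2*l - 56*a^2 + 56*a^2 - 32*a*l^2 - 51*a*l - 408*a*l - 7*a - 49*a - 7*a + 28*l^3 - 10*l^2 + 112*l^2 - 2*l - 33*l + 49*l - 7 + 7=63*a^3 - 437*a^2*l + a*(-32*l^2 - 459*l - 63) + 28*l^3 + 102*l^2 + 14*l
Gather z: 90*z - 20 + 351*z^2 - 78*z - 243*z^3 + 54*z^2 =-243*z^3 + 405*z^2 + 12*z - 20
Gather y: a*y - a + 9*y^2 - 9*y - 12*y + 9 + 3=-a + 9*y^2 + y*(a - 21) + 12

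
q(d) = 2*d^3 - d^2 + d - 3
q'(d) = 6*d^2 - 2*d + 1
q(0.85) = -1.64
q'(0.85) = 3.64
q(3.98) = 111.23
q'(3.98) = 88.08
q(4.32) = 143.90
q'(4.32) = 104.33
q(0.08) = -2.93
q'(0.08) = 0.88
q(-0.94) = -6.48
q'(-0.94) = 8.18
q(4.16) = 127.84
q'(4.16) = 96.51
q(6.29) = 461.44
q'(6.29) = 225.80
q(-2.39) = -38.41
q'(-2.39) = 40.05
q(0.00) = -3.00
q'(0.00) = 1.00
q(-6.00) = -477.00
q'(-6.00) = 229.00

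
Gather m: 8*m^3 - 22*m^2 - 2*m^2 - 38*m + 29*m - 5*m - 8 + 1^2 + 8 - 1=8*m^3 - 24*m^2 - 14*m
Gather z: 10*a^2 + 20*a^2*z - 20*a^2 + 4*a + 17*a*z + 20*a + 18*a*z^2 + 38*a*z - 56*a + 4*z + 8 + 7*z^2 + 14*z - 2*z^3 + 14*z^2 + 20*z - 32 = -10*a^2 - 32*a - 2*z^3 + z^2*(18*a + 21) + z*(20*a^2 + 55*a + 38) - 24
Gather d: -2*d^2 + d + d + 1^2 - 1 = -2*d^2 + 2*d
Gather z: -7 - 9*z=-9*z - 7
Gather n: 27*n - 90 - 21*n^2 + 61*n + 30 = -21*n^2 + 88*n - 60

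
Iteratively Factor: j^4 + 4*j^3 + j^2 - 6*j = (j - 1)*(j^3 + 5*j^2 + 6*j) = j*(j - 1)*(j^2 + 5*j + 6) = j*(j - 1)*(j + 3)*(j + 2)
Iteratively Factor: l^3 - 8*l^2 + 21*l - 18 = (l - 2)*(l^2 - 6*l + 9) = (l - 3)*(l - 2)*(l - 3)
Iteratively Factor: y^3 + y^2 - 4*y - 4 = (y + 1)*(y^2 - 4) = (y + 1)*(y + 2)*(y - 2)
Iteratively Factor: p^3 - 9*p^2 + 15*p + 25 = (p - 5)*(p^2 - 4*p - 5) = (p - 5)*(p + 1)*(p - 5)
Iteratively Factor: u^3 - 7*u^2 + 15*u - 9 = (u - 3)*(u^2 - 4*u + 3) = (u - 3)^2*(u - 1)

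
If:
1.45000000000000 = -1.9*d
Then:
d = -0.76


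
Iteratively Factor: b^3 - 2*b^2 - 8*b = (b - 4)*(b^2 + 2*b) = b*(b - 4)*(b + 2)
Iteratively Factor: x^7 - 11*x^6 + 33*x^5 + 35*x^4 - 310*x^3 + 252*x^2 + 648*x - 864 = (x + 2)*(x^6 - 13*x^5 + 59*x^4 - 83*x^3 - 144*x^2 + 540*x - 432) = (x - 3)*(x + 2)*(x^5 - 10*x^4 + 29*x^3 + 4*x^2 - 132*x + 144) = (x - 3)^2*(x + 2)*(x^4 - 7*x^3 + 8*x^2 + 28*x - 48) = (x - 3)^3*(x + 2)*(x^3 - 4*x^2 - 4*x + 16) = (x - 4)*(x - 3)^3*(x + 2)*(x^2 - 4) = (x - 4)*(x - 3)^3*(x + 2)^2*(x - 2)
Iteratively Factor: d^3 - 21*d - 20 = (d + 1)*(d^2 - d - 20) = (d + 1)*(d + 4)*(d - 5)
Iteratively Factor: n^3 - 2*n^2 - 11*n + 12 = (n + 3)*(n^2 - 5*n + 4) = (n - 4)*(n + 3)*(n - 1)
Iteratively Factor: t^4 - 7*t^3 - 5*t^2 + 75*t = (t + 3)*(t^3 - 10*t^2 + 25*t) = (t - 5)*(t + 3)*(t^2 - 5*t) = t*(t - 5)*(t + 3)*(t - 5)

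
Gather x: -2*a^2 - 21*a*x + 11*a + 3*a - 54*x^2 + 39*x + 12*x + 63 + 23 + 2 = -2*a^2 + 14*a - 54*x^2 + x*(51 - 21*a) + 88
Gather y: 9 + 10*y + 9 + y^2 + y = y^2 + 11*y + 18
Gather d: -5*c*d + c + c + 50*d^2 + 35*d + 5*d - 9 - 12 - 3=2*c + 50*d^2 + d*(40 - 5*c) - 24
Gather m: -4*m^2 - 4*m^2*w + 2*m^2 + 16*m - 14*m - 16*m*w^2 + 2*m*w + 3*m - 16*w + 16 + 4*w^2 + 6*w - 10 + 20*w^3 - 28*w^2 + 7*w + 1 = m^2*(-4*w - 2) + m*(-16*w^2 + 2*w + 5) + 20*w^3 - 24*w^2 - 3*w + 7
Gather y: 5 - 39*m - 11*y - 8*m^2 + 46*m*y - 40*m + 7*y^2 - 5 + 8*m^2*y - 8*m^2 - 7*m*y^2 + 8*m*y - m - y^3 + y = -16*m^2 - 80*m - y^3 + y^2*(7 - 7*m) + y*(8*m^2 + 54*m - 10)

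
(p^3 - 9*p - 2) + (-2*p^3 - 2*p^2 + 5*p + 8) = -p^3 - 2*p^2 - 4*p + 6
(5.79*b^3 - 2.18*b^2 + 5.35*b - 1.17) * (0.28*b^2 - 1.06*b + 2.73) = 1.6212*b^5 - 6.7478*b^4 + 19.6155*b^3 - 11.95*b^2 + 15.8457*b - 3.1941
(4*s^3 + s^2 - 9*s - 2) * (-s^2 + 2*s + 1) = -4*s^5 + 7*s^4 + 15*s^3 - 15*s^2 - 13*s - 2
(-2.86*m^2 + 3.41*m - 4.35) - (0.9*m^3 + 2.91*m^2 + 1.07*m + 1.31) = -0.9*m^3 - 5.77*m^2 + 2.34*m - 5.66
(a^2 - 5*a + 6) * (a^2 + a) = a^4 - 4*a^3 + a^2 + 6*a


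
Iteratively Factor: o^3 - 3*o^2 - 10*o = (o - 5)*(o^2 + 2*o) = o*(o - 5)*(o + 2)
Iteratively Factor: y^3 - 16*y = (y - 4)*(y^2 + 4*y) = y*(y - 4)*(y + 4)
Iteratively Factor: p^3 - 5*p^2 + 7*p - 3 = (p - 3)*(p^2 - 2*p + 1) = (p - 3)*(p - 1)*(p - 1)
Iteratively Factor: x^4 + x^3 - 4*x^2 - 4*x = (x + 1)*(x^3 - 4*x) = (x - 2)*(x + 1)*(x^2 + 2*x) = x*(x - 2)*(x + 1)*(x + 2)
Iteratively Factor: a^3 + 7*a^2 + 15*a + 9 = (a + 3)*(a^2 + 4*a + 3) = (a + 1)*(a + 3)*(a + 3)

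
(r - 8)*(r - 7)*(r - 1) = r^3 - 16*r^2 + 71*r - 56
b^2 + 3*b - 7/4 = (b - 1/2)*(b + 7/2)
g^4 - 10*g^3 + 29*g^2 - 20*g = g*(g - 5)*(g - 4)*(g - 1)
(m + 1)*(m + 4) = m^2 + 5*m + 4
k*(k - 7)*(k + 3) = k^3 - 4*k^2 - 21*k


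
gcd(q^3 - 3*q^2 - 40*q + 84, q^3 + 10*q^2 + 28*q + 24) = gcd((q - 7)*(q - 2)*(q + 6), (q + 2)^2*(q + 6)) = q + 6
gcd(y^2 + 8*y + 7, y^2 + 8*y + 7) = y^2 + 8*y + 7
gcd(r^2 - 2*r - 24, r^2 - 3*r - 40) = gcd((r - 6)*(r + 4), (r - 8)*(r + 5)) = 1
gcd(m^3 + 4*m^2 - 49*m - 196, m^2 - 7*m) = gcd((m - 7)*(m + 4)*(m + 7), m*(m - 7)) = m - 7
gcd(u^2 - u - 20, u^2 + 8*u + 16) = u + 4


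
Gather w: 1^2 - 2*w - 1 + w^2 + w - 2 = w^2 - w - 2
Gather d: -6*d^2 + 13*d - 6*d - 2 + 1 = -6*d^2 + 7*d - 1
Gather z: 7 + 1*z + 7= z + 14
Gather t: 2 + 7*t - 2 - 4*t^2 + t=-4*t^2 + 8*t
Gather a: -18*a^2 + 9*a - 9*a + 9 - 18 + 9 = -18*a^2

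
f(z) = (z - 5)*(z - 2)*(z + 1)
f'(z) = (z - 5)*(z - 2) + (z - 5)*(z + 1) + (z - 2)*(z + 1) = 3*z^2 - 12*z + 3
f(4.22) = -9.04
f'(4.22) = 5.79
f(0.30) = 10.39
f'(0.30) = -0.33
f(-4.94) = -271.80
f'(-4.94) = 135.49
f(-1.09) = -1.69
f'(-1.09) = 19.64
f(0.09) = 10.22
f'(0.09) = 1.94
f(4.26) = -8.80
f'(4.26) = 6.32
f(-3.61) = -126.07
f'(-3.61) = 85.42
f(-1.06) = -1.11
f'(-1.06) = 19.09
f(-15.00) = -4760.00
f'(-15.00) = 858.00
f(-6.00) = -440.00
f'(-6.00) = 183.00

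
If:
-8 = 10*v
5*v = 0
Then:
No Solution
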